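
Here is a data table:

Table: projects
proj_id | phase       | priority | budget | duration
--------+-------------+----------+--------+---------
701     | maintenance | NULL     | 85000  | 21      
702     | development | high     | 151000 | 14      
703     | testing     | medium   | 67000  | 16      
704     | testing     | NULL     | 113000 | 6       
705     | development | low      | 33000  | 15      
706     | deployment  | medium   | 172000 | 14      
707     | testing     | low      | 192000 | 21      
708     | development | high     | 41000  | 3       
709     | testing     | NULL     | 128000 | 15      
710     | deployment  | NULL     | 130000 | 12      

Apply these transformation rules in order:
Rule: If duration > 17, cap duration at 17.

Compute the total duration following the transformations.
129

Step 1: 2 records have duration > 17
Step 2: These records originally summed to 42
Step 3: After capping: 2 × 17 = 34
Step 4: Unaffected records sum: 95
Step 5: Final sum = 34 + 95 = 129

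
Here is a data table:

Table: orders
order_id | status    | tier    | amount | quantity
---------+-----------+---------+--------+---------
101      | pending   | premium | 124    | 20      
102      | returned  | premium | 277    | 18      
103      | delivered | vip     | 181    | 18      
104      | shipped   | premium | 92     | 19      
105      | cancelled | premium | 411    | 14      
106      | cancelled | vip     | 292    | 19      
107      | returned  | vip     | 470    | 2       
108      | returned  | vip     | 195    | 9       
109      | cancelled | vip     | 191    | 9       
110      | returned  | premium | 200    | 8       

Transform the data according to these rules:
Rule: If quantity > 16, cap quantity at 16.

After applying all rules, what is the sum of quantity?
122

Step 1: 5 records have quantity > 16
Step 2: These records originally summed to 94
Step 3: After capping: 5 × 16 = 80
Step 4: Unaffected records sum: 42
Step 5: Final sum = 80 + 42 = 122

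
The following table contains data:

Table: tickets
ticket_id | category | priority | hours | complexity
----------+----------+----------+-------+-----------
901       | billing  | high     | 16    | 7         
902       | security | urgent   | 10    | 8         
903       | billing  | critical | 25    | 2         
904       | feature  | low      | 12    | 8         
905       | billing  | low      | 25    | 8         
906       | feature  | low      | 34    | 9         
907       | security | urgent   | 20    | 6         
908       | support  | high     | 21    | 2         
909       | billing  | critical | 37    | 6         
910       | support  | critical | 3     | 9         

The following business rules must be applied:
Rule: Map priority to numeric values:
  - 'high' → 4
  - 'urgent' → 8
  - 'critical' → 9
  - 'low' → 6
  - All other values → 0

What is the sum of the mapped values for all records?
69

Step 1: Apply mapping to each record
Step 2: Count by status:
  'high': 2 records × 4 = 8
  'urgent': 2 records × 8 = 16
  'critical': 3 records × 9 = 27
  'low': 3 records × 6 = 18
Step 3: Sum all mapped values = 69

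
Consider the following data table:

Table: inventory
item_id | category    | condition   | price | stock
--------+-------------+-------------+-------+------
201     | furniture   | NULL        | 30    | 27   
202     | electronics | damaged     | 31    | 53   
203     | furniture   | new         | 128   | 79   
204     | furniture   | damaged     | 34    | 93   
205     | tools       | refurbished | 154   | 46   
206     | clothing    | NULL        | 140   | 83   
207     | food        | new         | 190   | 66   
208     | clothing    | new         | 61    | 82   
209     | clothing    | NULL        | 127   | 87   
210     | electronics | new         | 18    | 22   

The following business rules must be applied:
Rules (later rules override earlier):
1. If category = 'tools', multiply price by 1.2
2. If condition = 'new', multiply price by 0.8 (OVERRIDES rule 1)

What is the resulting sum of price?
864.4

Step 1: Rule 2 takes priority for records with condition = 'new'
  - 4 records: 397 × 0.8 = 317.6
Step 2: Rule 1 applies to remaining records with category = 'tools'
  - 1 records: 154 × 1.2 = 184.8
Step 3: Other records unchanged: 362
Step 4: Final sum = 317.6 + 184.8 + 362 = 864.4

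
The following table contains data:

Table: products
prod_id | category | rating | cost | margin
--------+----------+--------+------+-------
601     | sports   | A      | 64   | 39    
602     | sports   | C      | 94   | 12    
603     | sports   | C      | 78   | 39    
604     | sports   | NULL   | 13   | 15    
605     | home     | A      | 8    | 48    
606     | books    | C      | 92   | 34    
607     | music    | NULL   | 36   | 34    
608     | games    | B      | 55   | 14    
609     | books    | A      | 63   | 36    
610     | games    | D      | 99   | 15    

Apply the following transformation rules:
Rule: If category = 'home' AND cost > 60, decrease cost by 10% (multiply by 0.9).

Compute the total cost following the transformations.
602

Step 1: Find records where category = 'home' AND cost > 60
Step 2: 0 records match, summing to 0
Step 3: After multiplier: 0 × 0.9 = 0.0
Step 4: Unaffected records sum: 602
Step 5: Final sum = 0.0 + 602 = 602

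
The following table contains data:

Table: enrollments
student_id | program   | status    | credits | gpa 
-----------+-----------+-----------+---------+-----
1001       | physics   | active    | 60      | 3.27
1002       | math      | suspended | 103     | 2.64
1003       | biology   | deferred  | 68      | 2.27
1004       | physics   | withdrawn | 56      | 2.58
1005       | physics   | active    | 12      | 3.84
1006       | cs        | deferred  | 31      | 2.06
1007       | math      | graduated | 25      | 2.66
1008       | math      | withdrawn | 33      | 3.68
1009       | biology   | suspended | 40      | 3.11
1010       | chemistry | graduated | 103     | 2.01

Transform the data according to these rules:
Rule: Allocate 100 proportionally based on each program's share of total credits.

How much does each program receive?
biology: 20.34, chemistry: 19.4, cs: 5.84, math: 30.32, physics: 24.11

Step 1: Calculate total credits = 531
Step 2: Calculate each program's proportion:
  biology: 108/531 = 20.34% → 20.34
  chemistry: 103/531 = 19.40% → 19.4
  cs: 31/531 = 5.84% → 5.84
  math: 161/531 = 30.32% → 30.32
  physics: 128/531 = 24.11% → 24.11
Step 3: Verify: sum of allocations ≈ 100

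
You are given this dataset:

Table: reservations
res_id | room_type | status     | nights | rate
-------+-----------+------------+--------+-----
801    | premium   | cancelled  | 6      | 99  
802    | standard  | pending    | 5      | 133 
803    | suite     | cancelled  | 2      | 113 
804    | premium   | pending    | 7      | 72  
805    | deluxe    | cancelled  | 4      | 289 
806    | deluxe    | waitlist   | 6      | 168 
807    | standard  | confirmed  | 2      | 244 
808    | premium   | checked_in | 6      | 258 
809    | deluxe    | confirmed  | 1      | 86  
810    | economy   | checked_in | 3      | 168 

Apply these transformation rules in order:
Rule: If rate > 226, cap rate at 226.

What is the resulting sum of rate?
1517

Step 1: 3 records have rate > 226
Step 2: These records originally summed to 791
Step 3: After capping: 3 × 226 = 678
Step 4: Unaffected records sum: 839
Step 5: Final sum = 678 + 839 = 1517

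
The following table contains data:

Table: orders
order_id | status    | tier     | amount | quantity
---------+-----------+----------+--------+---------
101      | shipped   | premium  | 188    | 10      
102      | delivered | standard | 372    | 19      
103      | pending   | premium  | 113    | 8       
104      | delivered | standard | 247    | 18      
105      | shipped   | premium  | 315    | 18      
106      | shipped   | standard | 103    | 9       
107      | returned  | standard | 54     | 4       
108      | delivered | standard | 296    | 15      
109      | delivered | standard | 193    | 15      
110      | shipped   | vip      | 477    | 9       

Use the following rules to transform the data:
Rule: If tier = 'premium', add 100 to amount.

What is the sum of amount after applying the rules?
2658

Step 1: Count records where tier = 'premium': 3
Step 2: Total bonus added: 3 × 100 = 300
Step 3: Original sum of amount: 2358
Step 4: Final sum = 2358 + 300 = 2658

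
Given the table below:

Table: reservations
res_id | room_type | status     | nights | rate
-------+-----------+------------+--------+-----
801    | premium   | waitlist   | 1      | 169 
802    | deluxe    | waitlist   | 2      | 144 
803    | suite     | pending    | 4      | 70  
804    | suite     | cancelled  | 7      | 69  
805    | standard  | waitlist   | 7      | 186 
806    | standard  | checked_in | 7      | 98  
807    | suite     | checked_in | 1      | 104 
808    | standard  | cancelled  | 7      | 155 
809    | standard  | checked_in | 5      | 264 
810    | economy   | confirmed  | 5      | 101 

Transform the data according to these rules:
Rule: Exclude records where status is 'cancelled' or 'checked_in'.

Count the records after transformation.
5

Step 1: Count records to exclude
  - 2 (cancelled) + 3 (checked_in) = 5 records
Step 2: Total records: 10
Step 3: Remaining = 10 - 5 = 5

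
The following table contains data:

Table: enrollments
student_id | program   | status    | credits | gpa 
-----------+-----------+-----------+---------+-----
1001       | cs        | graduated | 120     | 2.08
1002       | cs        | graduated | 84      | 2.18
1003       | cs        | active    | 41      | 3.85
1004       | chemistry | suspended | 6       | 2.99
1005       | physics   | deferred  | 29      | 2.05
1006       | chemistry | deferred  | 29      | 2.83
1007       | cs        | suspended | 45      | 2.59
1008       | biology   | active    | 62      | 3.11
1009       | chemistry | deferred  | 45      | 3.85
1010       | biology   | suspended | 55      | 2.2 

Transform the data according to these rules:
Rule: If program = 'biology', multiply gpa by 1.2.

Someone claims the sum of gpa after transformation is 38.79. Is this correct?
No, the correct result is 28.79.

Step 1: Calculate the correct sum after transformation
Step 2: Apply multiplier 1.2 to records where program = 'biology'
Step 3: Correct result = 28.79
Step 4: Claimed result = 38.79
Step 5: 28.79 ≠ 38.79
Conclusion: The claimed result is incorrect. The correct answer is 28.79.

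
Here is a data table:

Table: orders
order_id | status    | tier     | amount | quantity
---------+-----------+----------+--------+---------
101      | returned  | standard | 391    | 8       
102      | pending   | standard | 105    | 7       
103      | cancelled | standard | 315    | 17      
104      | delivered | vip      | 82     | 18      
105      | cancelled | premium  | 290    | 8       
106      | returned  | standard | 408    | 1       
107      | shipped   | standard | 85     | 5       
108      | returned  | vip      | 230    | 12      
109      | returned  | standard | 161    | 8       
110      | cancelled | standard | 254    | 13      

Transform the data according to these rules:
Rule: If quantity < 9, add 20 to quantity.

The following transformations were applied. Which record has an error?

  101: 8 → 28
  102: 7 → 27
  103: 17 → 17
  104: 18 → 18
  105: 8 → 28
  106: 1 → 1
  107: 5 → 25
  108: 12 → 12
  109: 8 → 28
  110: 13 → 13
Record 106 has an error. The correct transformed value should be 21, not 1.

Step 1: Check each record against the rule
Step 2: Record 106 has quantity = 1
Step 3: Since 1 < 9, the bonus should have been applied
Step 4: Correct value = 21, but claimed value = 1
Conclusion: Record 106 has the error.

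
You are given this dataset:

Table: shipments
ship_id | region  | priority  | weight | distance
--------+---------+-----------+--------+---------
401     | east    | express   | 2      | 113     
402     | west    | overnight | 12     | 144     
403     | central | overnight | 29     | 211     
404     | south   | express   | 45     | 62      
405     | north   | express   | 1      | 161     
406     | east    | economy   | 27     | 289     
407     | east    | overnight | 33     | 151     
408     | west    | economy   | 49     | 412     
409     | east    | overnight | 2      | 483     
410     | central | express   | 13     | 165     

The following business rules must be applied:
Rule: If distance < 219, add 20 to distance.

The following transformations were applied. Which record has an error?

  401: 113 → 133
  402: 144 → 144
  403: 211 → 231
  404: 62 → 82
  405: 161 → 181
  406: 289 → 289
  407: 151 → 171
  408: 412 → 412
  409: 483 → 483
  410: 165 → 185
Record 402 has an error. The correct transformed value should be 164, not 144.

Step 1: Check each record against the rule
Step 2: Record 402 has distance = 144
Step 3: Since 144 < 219, the bonus should have been applied
Step 4: Correct value = 164, but claimed value = 144
Conclusion: Record 402 has the error.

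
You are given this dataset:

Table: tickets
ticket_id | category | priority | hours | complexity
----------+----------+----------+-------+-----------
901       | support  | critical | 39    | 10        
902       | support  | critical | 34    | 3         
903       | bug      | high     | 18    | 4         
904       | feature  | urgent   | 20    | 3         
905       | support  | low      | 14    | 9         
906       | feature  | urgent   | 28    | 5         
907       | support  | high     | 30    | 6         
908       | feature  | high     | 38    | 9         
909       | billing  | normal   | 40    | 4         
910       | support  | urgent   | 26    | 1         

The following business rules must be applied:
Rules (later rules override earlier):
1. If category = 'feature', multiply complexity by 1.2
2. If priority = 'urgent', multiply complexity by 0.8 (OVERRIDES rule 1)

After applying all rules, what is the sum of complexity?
54.0

Step 1: Rule 2 takes priority for records with priority = 'urgent'
  - 3 records: 9 × 0.8 = 7.2
Step 2: Rule 1 applies to remaining records with category = 'feature'
  - 1 records: 9 × 1.2 = 10.8
Step 3: Other records unchanged: 36
Step 4: Final sum = 7.2 + 10.8 + 36 = 54.0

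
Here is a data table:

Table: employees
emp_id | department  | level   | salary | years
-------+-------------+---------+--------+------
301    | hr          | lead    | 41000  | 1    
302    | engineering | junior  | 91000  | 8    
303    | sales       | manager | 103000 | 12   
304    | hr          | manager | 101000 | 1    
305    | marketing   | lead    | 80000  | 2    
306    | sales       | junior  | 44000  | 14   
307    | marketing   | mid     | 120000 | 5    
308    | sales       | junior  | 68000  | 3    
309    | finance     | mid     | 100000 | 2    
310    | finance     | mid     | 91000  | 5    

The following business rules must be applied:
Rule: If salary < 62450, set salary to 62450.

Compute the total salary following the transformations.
878900

Step 1: 2 records have salary < 62450
Step 2: These records originally summed to 85000
Step 3: After setting to minimum: 2 × 62450 = 124900
Step 4: Unaffected records sum: 754000
Step 5: Final sum = 124900 + 754000 = 878900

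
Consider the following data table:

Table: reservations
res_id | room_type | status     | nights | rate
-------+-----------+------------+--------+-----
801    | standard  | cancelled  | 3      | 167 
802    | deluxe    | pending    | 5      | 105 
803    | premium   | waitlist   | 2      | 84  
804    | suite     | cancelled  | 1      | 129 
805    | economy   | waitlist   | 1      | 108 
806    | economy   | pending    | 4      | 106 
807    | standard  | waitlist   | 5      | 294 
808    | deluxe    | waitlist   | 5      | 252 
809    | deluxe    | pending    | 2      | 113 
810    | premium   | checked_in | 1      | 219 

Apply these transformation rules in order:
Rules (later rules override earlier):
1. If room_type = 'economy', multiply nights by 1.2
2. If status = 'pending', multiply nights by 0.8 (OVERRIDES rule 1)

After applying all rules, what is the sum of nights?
27.0

Step 1: Rule 2 takes priority for records with status = 'pending'
  - 3 records: 11 × 0.8 = 8.8
Step 2: Rule 1 applies to remaining records with room_type = 'economy'
  - 1 records: 1 × 1.2 = 1.2
Step 3: Other records unchanged: 17
Step 4: Final sum = 8.8 + 1.2 + 17 = 27.0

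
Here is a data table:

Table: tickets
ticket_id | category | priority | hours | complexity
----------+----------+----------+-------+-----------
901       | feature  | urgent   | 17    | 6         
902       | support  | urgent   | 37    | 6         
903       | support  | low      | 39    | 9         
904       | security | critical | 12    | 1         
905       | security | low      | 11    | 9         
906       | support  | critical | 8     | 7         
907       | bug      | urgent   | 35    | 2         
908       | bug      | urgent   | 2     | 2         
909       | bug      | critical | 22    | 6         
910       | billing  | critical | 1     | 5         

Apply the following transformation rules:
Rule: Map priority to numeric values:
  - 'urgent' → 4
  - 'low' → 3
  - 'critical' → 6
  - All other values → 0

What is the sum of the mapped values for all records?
46

Step 1: Apply mapping to each record
Step 2: Count by status:
  'urgent': 4 records × 4 = 16
  'low': 2 records × 3 = 6
  'critical': 4 records × 6 = 24
Step 3: Sum all mapped values = 46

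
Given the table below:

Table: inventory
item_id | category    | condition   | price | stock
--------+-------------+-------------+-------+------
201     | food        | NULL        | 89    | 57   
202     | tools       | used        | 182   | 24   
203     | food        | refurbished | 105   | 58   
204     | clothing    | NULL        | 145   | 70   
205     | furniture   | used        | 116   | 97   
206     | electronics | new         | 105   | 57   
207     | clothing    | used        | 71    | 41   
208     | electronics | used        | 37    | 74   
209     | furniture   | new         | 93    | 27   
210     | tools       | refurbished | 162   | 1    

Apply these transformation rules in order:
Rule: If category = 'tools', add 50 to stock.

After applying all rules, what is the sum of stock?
606

Step 1: Count records where category = 'tools': 2
Step 2: Total bonus added: 2 × 50 = 100
Step 3: Original sum of stock: 506
Step 4: Final sum = 506 + 100 = 606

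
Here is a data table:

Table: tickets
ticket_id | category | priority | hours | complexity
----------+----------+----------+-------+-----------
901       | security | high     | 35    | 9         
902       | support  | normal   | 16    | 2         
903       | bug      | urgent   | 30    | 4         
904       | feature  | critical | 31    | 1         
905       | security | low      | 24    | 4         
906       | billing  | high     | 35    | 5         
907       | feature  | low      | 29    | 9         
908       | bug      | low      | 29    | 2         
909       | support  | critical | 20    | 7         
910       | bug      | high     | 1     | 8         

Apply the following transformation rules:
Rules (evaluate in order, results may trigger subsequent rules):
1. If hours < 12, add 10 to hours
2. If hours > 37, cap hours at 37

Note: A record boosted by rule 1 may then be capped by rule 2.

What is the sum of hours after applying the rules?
260

Step 1: Apply rule 1 to records with hours < 12
  - 1 records get bonus of 10
  - Of these, 0 records then exceed 37 and get capped
Step 2: Apply rule 2 to records with hours > 37
  - 0 records (original) are capped
Step 3: Calculate final sum = 260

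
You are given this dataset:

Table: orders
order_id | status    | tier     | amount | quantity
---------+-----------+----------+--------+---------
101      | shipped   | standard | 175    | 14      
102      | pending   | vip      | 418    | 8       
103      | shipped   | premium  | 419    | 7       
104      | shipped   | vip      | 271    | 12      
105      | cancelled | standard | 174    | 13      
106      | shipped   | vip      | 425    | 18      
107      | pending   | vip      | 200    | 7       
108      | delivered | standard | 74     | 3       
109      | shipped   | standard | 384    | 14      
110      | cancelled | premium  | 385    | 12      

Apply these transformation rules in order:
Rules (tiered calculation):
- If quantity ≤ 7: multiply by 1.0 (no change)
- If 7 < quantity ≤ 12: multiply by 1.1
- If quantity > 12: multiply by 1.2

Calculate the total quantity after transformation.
123.0

Step 1: Tier 1 (quantity ≤ 7): 3 records, sum = 17 × 1.0 = 17.0
Step 2: Tier 2 (7 < quantity ≤ 12): 3 records, sum = 32 × 1.1 = 35.2
Step 3: Tier 3 (quantity > 12): 4 records, sum = 59 × 1.2 = 70.8
Step 4: Final sum = 17.0 + 35.2 + 70.8 = 123.0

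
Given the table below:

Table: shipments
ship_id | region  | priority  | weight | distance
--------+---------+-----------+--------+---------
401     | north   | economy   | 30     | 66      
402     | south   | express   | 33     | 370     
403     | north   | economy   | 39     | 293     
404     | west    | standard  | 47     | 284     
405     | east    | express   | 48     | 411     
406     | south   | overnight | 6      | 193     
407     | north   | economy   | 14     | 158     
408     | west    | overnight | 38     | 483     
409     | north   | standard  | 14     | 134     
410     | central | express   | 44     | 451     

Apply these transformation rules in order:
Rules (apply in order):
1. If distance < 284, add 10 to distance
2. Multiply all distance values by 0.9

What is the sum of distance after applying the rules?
2594.7

Step 1: Apply Rule 1 - Add 10 to records with distance < 284
  - 4 records affected: 551 + (4 × 10) = 591
  - Unaffected records: 2292
  - Sum after Rule 1: 2883
Step 2: Apply Rule 2 - Multiply all by 0.9
  - 2883 × 0.9 = 2594.7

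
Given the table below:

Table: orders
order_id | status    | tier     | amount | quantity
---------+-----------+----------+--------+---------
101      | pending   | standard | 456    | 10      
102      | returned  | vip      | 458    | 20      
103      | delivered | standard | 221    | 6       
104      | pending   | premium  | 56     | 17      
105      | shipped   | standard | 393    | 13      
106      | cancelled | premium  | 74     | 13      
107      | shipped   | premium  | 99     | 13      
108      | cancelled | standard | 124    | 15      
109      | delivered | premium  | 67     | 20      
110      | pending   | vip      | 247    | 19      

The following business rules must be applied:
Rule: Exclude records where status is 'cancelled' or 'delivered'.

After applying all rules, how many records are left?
6

Step 1: Count records to exclude
  - 2 (cancelled) + 2 (delivered) = 4 records
Step 2: Total records: 10
Step 3: Remaining = 10 - 4 = 6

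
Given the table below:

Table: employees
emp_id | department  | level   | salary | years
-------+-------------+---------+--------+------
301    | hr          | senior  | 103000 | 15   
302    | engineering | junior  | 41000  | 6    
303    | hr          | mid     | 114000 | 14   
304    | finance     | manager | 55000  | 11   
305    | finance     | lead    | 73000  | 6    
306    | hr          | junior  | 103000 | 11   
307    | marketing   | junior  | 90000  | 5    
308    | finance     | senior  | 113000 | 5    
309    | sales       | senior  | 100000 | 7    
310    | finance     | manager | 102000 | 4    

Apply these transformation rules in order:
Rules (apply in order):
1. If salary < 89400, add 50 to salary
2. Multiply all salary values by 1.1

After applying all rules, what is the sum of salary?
983565.0

Step 1: Apply Rule 1 - Add 50 to records with salary < 89400
  - 3 records affected: 169000 + (3 × 50) = 169150
  - Unaffected records: 725000
  - Sum after Rule 1: 894150
Step 2: Apply Rule 2 - Multiply all by 1.1
  - 894150 × 1.1 = 983565.0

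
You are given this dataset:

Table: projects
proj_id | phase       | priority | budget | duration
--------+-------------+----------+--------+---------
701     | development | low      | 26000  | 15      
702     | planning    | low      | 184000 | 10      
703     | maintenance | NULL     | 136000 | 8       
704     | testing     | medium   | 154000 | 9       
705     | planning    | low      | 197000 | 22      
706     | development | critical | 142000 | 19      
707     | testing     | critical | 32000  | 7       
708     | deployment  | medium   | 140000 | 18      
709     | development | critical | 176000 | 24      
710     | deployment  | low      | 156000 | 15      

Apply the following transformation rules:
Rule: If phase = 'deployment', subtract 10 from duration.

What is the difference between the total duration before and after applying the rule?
20

Step 1: Original sum of duration = 147
Step 2: 2 records have phase = 'deployment'
Step 3: Each affected record changes by -10
Step 4: Total change = 2 × -10 = -20
Step 5: New sum = 147 + -20 = 127
Step 6: Difference = |127 - 147| = 20
        (Sum decreased by 20)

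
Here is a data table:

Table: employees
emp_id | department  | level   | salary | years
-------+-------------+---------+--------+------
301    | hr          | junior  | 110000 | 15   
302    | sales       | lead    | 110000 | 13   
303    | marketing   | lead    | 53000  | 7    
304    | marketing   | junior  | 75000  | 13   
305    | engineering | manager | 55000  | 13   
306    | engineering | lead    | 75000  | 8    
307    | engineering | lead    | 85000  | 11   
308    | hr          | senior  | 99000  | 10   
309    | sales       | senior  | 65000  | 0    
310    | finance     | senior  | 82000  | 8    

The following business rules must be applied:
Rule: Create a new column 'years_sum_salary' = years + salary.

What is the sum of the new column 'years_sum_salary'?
809098

Step 1: For each record, compute years + salary
Example calculations:
  15 + 110000 = 110015
  13 + 110000 = 110013
  7 + 53000 = 53007
  ...
Step 2: Sum all derived values
Step 3: Total = 809098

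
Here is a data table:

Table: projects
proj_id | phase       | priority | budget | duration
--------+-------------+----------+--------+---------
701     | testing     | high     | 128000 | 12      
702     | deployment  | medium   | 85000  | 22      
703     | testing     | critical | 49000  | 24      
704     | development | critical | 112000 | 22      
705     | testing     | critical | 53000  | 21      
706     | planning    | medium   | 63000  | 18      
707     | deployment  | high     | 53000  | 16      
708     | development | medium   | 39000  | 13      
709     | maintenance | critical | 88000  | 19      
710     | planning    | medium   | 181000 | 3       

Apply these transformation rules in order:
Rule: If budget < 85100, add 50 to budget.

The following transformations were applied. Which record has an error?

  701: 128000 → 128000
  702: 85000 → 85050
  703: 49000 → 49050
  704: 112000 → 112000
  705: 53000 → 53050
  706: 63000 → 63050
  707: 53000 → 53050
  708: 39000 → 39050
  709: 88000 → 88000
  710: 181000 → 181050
Record 710 has an error. The correct transformed value should be 181000, not 181050.

Step 1: Check each record against the rule
Step 2: Record 710 has budget = 181000
Step 3: Since 181000 >= 85100, the bonus should not have been applied
Step 4: Correct value = 181000, but claimed value = 181050
Conclusion: Record 710 has the error.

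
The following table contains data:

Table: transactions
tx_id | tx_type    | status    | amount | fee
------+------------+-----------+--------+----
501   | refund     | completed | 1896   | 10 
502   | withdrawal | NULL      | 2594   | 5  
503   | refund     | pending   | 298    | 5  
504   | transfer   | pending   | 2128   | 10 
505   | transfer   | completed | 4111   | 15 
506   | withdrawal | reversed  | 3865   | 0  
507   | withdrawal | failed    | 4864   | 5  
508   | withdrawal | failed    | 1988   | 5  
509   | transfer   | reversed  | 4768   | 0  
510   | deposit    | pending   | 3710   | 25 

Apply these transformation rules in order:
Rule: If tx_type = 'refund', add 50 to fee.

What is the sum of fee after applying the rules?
180

Step 1: Count records where tx_type = 'refund': 2
Step 2: Total bonus added: 2 × 50 = 100
Step 3: Original sum of fee: 80
Step 4: Final sum = 80 + 100 = 180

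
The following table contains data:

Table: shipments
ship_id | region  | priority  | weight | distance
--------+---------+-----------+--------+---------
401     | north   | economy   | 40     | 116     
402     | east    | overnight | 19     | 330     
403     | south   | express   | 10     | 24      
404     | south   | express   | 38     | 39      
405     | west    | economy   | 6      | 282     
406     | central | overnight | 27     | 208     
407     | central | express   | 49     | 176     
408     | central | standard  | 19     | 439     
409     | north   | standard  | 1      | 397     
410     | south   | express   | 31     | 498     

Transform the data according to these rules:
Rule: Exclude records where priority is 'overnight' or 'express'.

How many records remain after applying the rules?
4

Step 1: Count records to exclude
  - 2 (overnight) + 4 (express) = 6 records
Step 2: Total records: 10
Step 3: Remaining = 10 - 6 = 4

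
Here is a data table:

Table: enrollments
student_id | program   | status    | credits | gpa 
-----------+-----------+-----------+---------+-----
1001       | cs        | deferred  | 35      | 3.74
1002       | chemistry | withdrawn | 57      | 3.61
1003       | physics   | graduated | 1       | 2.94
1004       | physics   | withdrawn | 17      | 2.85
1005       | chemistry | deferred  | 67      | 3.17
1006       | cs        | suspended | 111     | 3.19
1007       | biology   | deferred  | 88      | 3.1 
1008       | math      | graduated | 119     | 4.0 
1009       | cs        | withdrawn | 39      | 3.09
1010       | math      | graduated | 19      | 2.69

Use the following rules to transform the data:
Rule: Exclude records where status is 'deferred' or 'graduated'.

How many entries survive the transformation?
4

Step 1: Count records to exclude
  - 3 (deferred) + 3 (graduated) = 6 records
Step 2: Total records: 10
Step 3: Remaining = 10 - 6 = 4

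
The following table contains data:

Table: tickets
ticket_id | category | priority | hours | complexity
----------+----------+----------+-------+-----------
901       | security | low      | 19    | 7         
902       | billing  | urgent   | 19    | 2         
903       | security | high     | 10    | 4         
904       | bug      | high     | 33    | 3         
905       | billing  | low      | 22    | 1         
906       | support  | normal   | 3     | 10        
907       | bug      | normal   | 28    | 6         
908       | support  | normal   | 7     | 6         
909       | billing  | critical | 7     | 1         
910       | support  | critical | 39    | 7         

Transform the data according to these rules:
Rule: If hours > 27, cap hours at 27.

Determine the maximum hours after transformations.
27

Step 1: Original maximum hours = 39
Step 2: Apply cap at 27
Step 3: 3 records had hours > 27 and were capped
Step 4: Maximum after transformation = 27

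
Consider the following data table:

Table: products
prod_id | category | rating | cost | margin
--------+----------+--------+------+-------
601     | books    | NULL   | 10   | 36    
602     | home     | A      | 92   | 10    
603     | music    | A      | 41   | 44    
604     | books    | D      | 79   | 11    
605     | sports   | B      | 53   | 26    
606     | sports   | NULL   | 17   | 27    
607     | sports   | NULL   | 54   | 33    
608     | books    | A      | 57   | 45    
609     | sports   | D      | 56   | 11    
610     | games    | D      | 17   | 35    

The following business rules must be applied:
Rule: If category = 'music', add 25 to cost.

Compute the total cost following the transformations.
501

Step 1: Count records where category = 'music': 1
Step 2: Total bonus added: 1 × 25 = 25
Step 3: Original sum of cost: 476
Step 4: Final sum = 476 + 25 = 501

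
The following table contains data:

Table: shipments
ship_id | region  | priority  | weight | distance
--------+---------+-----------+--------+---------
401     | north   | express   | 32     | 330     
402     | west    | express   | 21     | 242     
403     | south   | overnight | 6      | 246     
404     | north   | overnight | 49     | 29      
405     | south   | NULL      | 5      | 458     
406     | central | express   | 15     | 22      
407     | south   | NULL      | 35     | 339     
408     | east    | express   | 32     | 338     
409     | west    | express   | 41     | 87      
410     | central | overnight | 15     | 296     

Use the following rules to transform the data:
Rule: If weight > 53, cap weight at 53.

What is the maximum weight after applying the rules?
49

Step 1: Original maximum weight = 49
Step 2: Check cap of 53 against maximum
Step 3: No records exceed the cap (max 49 <= cap 53), so no capping applies
Step 4: Maximum after transformation = 49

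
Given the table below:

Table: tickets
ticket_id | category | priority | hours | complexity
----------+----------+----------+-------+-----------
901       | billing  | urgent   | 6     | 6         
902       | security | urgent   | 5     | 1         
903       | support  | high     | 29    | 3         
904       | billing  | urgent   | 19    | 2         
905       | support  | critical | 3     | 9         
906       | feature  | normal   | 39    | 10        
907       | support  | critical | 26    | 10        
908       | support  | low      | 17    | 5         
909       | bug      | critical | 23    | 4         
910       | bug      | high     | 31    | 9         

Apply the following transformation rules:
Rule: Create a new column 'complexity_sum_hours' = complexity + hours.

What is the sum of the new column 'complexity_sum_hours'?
257

Step 1: For each record, compute complexity + hours
Example calculations:
  6 + 6 = 12
  1 + 5 = 6
  3 + 29 = 32
  ...
Step 2: Sum all derived values
Step 3: Total = 257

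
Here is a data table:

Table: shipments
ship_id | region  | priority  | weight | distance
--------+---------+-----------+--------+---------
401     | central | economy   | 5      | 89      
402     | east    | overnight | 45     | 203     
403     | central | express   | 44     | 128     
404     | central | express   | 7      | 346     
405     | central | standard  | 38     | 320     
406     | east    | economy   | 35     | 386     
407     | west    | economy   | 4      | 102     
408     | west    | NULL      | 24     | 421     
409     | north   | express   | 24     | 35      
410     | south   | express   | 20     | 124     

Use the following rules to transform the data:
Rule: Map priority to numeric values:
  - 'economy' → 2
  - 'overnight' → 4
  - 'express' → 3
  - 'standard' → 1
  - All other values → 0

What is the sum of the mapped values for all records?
23

Step 1: Apply mapping to each record
Step 2: Count by status:
  'economy': 3 records × 2 = 6
  'overnight': 1 records × 4 = 4
  'express': 4 records × 3 = 12
  'standard': 1 records × 1 = 1
Step 3: Sum all mapped values = 23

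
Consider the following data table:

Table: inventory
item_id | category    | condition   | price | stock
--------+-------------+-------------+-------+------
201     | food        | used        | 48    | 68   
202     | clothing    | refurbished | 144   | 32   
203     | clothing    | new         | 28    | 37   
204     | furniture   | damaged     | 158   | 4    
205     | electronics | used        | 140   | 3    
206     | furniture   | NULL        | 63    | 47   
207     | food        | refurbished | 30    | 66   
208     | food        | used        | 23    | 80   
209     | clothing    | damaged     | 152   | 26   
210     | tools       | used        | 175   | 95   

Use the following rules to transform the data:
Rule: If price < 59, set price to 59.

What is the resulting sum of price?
1068

Step 1: 4 records have price < 59
Step 2: These records originally summed to 129
Step 3: After setting to minimum: 4 × 59 = 236
Step 4: Unaffected records sum: 832
Step 5: Final sum = 236 + 832 = 1068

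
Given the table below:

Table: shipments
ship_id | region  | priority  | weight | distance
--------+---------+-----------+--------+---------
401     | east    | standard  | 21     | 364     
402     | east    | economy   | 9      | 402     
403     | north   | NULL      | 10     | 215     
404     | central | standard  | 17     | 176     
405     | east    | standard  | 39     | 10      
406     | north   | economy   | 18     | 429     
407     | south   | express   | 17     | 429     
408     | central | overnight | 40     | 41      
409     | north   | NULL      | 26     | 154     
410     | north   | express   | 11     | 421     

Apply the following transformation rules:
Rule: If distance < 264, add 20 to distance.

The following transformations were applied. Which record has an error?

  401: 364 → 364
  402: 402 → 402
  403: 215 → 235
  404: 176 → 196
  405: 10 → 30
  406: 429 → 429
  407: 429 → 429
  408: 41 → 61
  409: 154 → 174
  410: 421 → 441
Record 410 has an error. The correct transformed value should be 421, not 441.

Step 1: Check each record against the rule
Step 2: Record 410 has distance = 421
Step 3: Since 421 >= 264, the bonus should not have been applied
Step 4: Correct value = 421, but claimed value = 441
Conclusion: Record 410 has the error.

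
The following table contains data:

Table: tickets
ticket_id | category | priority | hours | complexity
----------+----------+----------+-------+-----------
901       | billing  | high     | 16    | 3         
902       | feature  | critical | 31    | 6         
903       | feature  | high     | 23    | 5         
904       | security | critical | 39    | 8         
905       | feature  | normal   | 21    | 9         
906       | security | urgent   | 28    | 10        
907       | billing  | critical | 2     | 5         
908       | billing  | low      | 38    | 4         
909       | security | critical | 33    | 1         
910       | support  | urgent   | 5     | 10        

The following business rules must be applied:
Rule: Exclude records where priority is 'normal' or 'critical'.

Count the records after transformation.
5

Step 1: Count records to exclude
  - 1 (normal) + 4 (critical) = 5 records
Step 2: Total records: 10
Step 3: Remaining = 10 - 5 = 5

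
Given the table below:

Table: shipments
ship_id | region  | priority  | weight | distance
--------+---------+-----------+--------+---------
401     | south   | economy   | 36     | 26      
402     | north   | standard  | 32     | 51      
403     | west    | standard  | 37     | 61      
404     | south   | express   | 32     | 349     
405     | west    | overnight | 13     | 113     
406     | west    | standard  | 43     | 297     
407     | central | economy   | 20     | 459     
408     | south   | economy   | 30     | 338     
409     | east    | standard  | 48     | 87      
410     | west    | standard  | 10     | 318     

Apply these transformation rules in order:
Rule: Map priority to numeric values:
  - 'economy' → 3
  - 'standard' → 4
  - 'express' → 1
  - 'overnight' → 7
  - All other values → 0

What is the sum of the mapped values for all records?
37

Step 1: Apply mapping to each record
Step 2: Count by status:
  'economy': 3 records × 3 = 9
  'standard': 5 records × 4 = 20
  'express': 1 records × 1 = 1
  'overnight': 1 records × 7 = 7
Step 3: Sum all mapped values = 37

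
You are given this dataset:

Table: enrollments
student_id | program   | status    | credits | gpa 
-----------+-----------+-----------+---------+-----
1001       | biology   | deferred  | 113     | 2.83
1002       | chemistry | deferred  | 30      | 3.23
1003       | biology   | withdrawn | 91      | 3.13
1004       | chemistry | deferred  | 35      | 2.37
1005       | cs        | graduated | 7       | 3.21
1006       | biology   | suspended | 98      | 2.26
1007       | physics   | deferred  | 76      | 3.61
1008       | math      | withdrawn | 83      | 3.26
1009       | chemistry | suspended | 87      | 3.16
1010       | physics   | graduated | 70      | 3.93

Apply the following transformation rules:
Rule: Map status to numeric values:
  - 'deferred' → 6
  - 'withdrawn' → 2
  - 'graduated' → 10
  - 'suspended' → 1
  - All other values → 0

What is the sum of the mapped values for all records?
50

Step 1: Apply mapping to each record
Step 2: Count by status:
  'deferred': 4 records × 6 = 24
  'withdrawn': 2 records × 2 = 4
  'graduated': 2 records × 10 = 20
  'suspended': 2 records × 1 = 2
Step 3: Sum all mapped values = 50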